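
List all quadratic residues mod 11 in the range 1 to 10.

1 3 4 5 9

Square k = 1,…,5 (k and 11−k give the same square):
1²=1, 2²=4, 3²=9, 4²≡5, 5²≡3 (mod 11).
So the quadratic residues mod 11 are {1, 3, 4, 5, 9}.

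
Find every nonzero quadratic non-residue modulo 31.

Square k = 1,…,15 (k and 31−k give the same square):
1²=1, 2²=4, 3²=9, 4²=16, 5²=25, 6²≡5, 7²≡18, 8²≡2, 9²≡19, 10²≡7, 11²≡28, 12²≡20, 13²≡14, 14²≡10, 15²≡8 (mod 31).
The residues are {1, 2, 4, 5, 7, 8, 9, 10, 14, 16, 18, 19, 20, 25, 28}; the non-residues are the remaining 15 nonzero classes.

3, 6, 11, 12, 13, 15, 17, 21, 22, 23, 24, 26, 27, 29, 30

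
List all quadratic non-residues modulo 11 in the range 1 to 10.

Square k = 1,…,5 (k and 11−k give the same square):
1²=1, 2²=4, 3²=9, 4²≡5, 5²≡3 (mod 11).
The residues are {1, 3, 4, 5, 9}; the non-residues are the remaining 5 nonzero classes.

2, 6, 7, 8, 10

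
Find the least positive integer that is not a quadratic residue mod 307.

2

(2/307) = −1, so 2 is the smallest positive non-residue mod 307.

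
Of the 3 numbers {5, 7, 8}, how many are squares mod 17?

(5/17) = -1 → non-residue.
(7/17) = -1 → non-residue.
(8/17) = +1 → QR.
Total quadratic residues among the 3: 1.

1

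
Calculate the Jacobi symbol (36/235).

1

Pull out 2^2: since 235 ≡ 3 (mod 8), (2/235) = -1, so (2/235)^2 = +1.
Reciprocity: 9 ≡ 1 and 235 ≡ 3 (mod 4), so (9/235) = +(235/9).
Reduce top mod 9: now compute (1/9).
Reached (1/9) = 1. Collecting the sign flips along the way, the symbol is +1.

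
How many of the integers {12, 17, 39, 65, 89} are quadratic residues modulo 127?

(12/127) = -1 → non-residue.
(17/127) = +1 → QR.
(39/127) = -1 → non-residue.
(65/127) = -1 → non-residue.
(89/127) = -1 → non-residue.
Total quadratic residues among the 5: 1.

1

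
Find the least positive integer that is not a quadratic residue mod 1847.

5

(2/1847) = +1, so 2 is a residue.
(3/1847) = +1, so 3 is a residue.
(4/1847) = +1, so 4 is a residue.
(5/1847) = −1, so 5 is the smallest positive non-residue mod 1847.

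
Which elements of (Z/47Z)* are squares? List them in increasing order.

1 2 3 4 6 7 8 9 12 14 16 17 18 21 24 25 27 28 32 34 36 37 42

Square k = 1,…,23 (k and 47−k give the same square):
1²=1, 2²=4, 3²=9, 4²=16, 5²=25, 6²=36, 7²≡2, 8²≡17, 9²≡34, 10²≡6, 11²≡27, 12²≡3, 13²≡28, 14²≡8, 15²≡37, 16²≡21, 17²≡7, 18²≡42, 19²≡32, 20²≡24, 21²≡18, 22²≡14, 23²≡12 (mod 47).
So the quadratic residues mod 47 are {1, 2, 3, 4, 6, 7, 8, 9, 12, 14, 16, 17, 18, 21, 24, 25, 27, 28, 32, 34, 36, 37, 42}.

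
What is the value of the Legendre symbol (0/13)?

0

Top reduces to 0: gcd > 1, so the symbol is 0.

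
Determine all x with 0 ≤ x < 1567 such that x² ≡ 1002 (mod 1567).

102, 1465

Since 1567 ≡ 3 (mod 4), a square root of 1002 is 1002^((1567+1)/4) = 1002^392 mod 1567.
Repeated squaring: 1002^2≡1124, 1002^4≡374, 1002^8≡413, 1002^16≡1333, 1002^32≡1478, 1002^64≡86, 1002^128≡1128, 1002^256≡1547 (mod 1567).
1002^392 = 1002^(256+128+8) ≡ 102 (mod 1567).
Check: 102² = 10404 ≡ 1002 (mod 1567). The two roots are 102 and 1465.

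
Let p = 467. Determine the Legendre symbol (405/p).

-1

Euler's criterion: (405/467) ≡ 405^233 (mod 467).
405^2 ≡ 108 (mod 467)
405^4 ≡ 456 (mod 467)
405^8 ≡ 121 (mod 467)
405^16 ≡ 164 (mod 467)
405^32 ≡ 277 (mod 467)
405^64 ≡ 141 (mod 467)
405^128 ≡ 267 (mod 467)
405^233 = 405^(128+64+32+8+1) ≡ 466 (mod 467).
Result is 466 ≡ −1, so (405/467) = −1.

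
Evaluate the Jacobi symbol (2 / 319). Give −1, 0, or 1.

1

Pull out 2: since 319 ≡ 7 (mod 8), (2/319) = +1.
Reached (1/319) = 1. Collecting the sign flips along the way, the symbol is +1.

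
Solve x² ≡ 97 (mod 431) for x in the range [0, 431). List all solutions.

Since 431 ≡ 3 (mod 4), a square root of 97 is 97^((431+1)/4) = 97^108 mod 431.
Repeated squaring: 97^2≡358, 97^4≡157, 97^8≡82, 97^16≡259, 97^32≡276, 97^64≡320 (mod 431).
97^108 = 97^(64+32+8+4) ≡ 236 (mod 431).
Check: 236² = 55696 ≡ 97 (mod 431). The two roots are 195 and 236.

195, 236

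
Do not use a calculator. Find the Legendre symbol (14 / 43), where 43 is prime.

1

Euler's criterion: (14/43) ≡ 14^21 (mod 43).
14^2 ≡ 24 (mod 43)
14^4 ≡ 17 (mod 43)
14^8 ≡ 31 (mod 43)
14^16 ≡ 15 (mod 43)
14^21 = 14^(16+4+1) ≡ 1 (mod 43).
Result is 1, so (14/43) = 1.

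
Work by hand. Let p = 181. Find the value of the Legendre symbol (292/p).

1

First reduce: 292 ≡ 111 (mod 181).
Reciprocity: 111 ≡ 3 and 181 ≡ 1 (mod 4), so (111/181) = +(181/111).
Reduce top mod 111: now compute (70/111).
Pull out 2: since 111 ≡ 7 (mod 8), (2/111) = +1.
Reciprocity: 35 ≡ 3 and 111 ≡ 3 (mod 4), so (35/111) = −(111/35).
Reduce top mod 35: now compute (6/35).
Pull out 2: since 35 ≡ 3 (mod 8), (2/35) = -1.
Reciprocity: 3 ≡ 3 and 35 ≡ 3 (mod 4), so (3/35) = −(35/3).
Reduce top mod 3: now compute (2/3).
Pull out 2: since 3 ≡ 3 (mod 8), (2/3) = -1.
Reached (1/3) = 1. Collecting the sign flips along the way, the symbol is +1.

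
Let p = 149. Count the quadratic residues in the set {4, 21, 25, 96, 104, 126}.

4

(4/149) = +1 → QR.
(21/149) = -1 → non-residue.
(25/149) = +1 → QR.
(96/149) = +1 → QR.
(104/149) = +1 → QR.
(126/149) = -1 → non-residue.
Total quadratic residues among the 6: 4.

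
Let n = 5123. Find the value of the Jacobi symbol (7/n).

1

Reciprocity: 7 ≡ 3 and 5123 ≡ 3 (mod 4), so (7/5123) = −(5123/7).
Reduce top mod 7: now compute (6/7).
Pull out 2: since 7 ≡ 7 (mod 8), (2/7) = +1.
Reciprocity: 3 ≡ 3 and 7 ≡ 3 (mod 4), so (3/7) = −(7/3).
Reduce top mod 3: now compute (1/3).
Reached (1/3) = 1. Collecting the sign flips along the way, the symbol is +1.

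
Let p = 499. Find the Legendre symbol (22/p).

1

Euler's criterion: (22/499) ≡ 22^249 (mod 499).
22^2 ≡ 484 (mod 499)
22^4 ≡ 225 (mod 499)
22^8 ≡ 226 (mod 499)
22^16 ≡ 178 (mod 499)
22^32 ≡ 247 (mod 499)
22^64 ≡ 131 (mod 499)
22^128 ≡ 195 (mod 499)
22^249 = 22^(128+64+32+16+8+1) ≡ 1 (mod 499).
Result is 1, so (22/499) = 1.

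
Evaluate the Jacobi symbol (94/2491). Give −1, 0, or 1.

0

Pull out 2: since 2491 ≡ 3 (mod 8), (2/2491) = -1.
Reciprocity: 47 ≡ 3 and 2491 ≡ 3 (mod 4), so (47/2491) = −(2491/47).
Reduce top mod 47: now compute (0/47).
Top reduces to 0: gcd > 1, so the symbol is 0.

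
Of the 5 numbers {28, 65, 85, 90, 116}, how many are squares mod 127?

(28/127) = -1 → non-residue.
(65/127) = -1 → non-residue.
(85/127) = -1 → non-residue.
(90/127) = -1 → non-residue.
(116/127) = -1 → non-residue.
Total quadratic residues among the 5: 0.

0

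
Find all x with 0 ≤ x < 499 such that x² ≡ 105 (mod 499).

Since 499 ≡ 3 (mod 4), a square root of 105 is 105^((499+1)/4) = 105^125 mod 499.
Repeated squaring: 105^2≡47, 105^4≡213, 105^8≡459, 105^16≡103, 105^32≡130, 105^64≡433 (mod 499).
105^125 = 105^(64+32+16+8+4+1) ≡ 320 (mod 499).
Check: 320² = 102400 ≡ 105 (mod 499). The two roots are 179 and 320.

179, 320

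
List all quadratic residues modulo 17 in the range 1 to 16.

1, 2, 4, 8, 9, 13, 15, 16

Square k = 1,…,8 (k and 17−k give the same square):
1²=1, 2²=4, 3²=9, 4²=16, 5²≡8, 6²≡2, 7²≡15, 8²≡13 (mod 17).
So the quadratic residues mod 17 are {1, 2, 4, 8, 9, 13, 15, 16}.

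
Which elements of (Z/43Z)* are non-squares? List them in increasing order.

Square k = 1,…,21 (k and 43−k give the same square):
1²=1, 2²=4, 3²=9, 4²=16, 5²=25, 6²=36, 7²≡6, 8²≡21, 9²≡38, 10²≡14, 11²≡35, 12²≡15, 13²≡40, 14²≡24, 15²≡10, 16²≡41, 17²≡31, 18²≡23, 19²≡17, 20²≡13, 21²≡11 (mod 43).
The residues are {1, 4, 6, 9, 10, 11, 13, 14, 15, 16, 17, 21, 23, 24, 25, 31, 35, 36, 38, 40, 41}; the non-residues are the remaining 21 nonzero classes.

2,3,5,7,8,12,18,19,20,22,26,27,28,29,30,32,33,34,37,39,42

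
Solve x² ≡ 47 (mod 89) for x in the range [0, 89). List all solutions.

89 ≡ 1 (mod 4), so we find a root by search.
Trying successive values, 15² = 225 ≡ 47 (mod 89). The other root is 89 − 15 = 74.

15, 74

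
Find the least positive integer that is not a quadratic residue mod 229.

(2/229) = −1, so 2 is the smallest positive non-residue mod 229.

2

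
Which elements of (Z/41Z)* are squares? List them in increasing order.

1, 2, 4, 5, 8, 9, 10, 16, 18, 20, 21, 23, 25, 31, 32, 33, 36, 37, 39, 40

Square k = 1,…,20 (k and 41−k give the same square):
1²=1, 2²=4, 3²=9, 4²=16, 5²=25, 6²=36, 7²≡8, 8²≡23, 9²≡40, 10²≡18, 11²≡39, 12²≡21, 13²≡5, 14²≡32, 15²≡20, 16²≡10, 17²≡2, 18²≡37, 19²≡33, 20²≡31 (mod 41).
So the quadratic residues mod 41 are {1, 2, 4, 5, 8, 9, 10, 16, 18, 20, 21, 23, 25, 31, 32, 33, 36, 37, 39, 40}.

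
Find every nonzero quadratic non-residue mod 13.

Square k = 1,…,6 (k and 13−k give the same square):
1²=1, 2²=4, 3²=9, 4²≡3, 5²≡12, 6²≡10 (mod 13).
The residues are {1, 3, 4, 9, 10, 12}; the non-residues are the remaining 6 nonzero classes.

2, 5, 6, 7, 8, 11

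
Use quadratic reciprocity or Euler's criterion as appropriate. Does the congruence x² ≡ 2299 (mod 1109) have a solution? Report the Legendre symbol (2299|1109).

Euler's criterion: (2299/1109) ≡ 81^554 (mod 1109).
81^2 ≡ 1016 (mod 1109)
81^4 ≡ 886 (mod 1109)
81^8 ≡ 933 (mod 1109)
81^16 ≡ 1033 (mod 1109)
81^32 ≡ 231 (mod 1109)
81^64 ≡ 129 (mod 1109)
81^128 ≡ 6 (mod 1109)
81^256 ≡ 36 (mod 1109)
81^512 ≡ 187 (mod 1109)
81^554 = 81^(512+32+8+2) ≡ 1 (mod 1109).
Result is 1, so (2299/1109) = 1.

1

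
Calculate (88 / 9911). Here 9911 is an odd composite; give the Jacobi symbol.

0

Pull out 2^3: since 9911 ≡ 7 (mod 8), (2/9911) = +1, so (2/9911)^3 = +1.
Reciprocity: 11 ≡ 3 and 9911 ≡ 3 (mod 4), so (11/9911) = −(9911/11).
Reduce top mod 11: now compute (0/11).
Top reduces to 0: gcd > 1, so the symbol is 0.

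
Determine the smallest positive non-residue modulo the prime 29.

2

(2/29) = −1, so 2 is the smallest positive non-residue mod 29.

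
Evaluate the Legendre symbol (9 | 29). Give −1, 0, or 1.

Reciprocity: 9 ≡ 1 and 29 ≡ 1 (mod 4), so (9/29) = +(29/9).
Reduce top mod 9: now compute (2/9).
Pull out 2: since 9 ≡ 1 (mod 8), (2/9) = +1.
Reached (1/9) = 1. Collecting the sign flips along the way, the symbol is +1.

1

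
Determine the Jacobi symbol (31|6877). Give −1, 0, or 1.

Reciprocity: 31 ≡ 3 and 6877 ≡ 1 (mod 4), so (31/6877) = +(6877/31).
Reduce top mod 31: now compute (26/31).
Pull out 2: since 31 ≡ 7 (mod 8), (2/31) = +1.
Reciprocity: 13 ≡ 1 and 31 ≡ 3 (mod 4), so (13/31) = +(31/13).
Reduce top mod 13: now compute (5/13).
Reciprocity: 5 ≡ 1 and 13 ≡ 1 (mod 4), so (5/13) = +(13/5).
Reduce top mod 5: now compute (3/5).
Reciprocity: 3 ≡ 3 and 5 ≡ 1 (mod 4), so (3/5) = +(5/3).
Reduce top mod 3: now compute (2/3).
Pull out 2: since 3 ≡ 3 (mod 8), (2/3) = -1.
Reached (1/3) = 1. Collecting the sign flips along the way, the symbol is -1.

-1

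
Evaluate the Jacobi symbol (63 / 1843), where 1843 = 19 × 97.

Reciprocity: 63 ≡ 3 and 1843 ≡ 3 (mod 4), so (63/1843) = −(1843/63).
Reduce top mod 63: now compute (16/63).
Pull out 2^4: since 63 ≡ 7 (mod 8), (2/63) = +1, so (2/63)^4 = +1.
Reached (1/63) = 1. Collecting the sign flips along the way, the symbol is -1.

-1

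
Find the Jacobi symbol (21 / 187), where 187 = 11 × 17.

-1

Reciprocity: 21 ≡ 1 and 187 ≡ 3 (mod 4), so (21/187) = +(187/21).
Reduce top mod 21: now compute (19/21).
Reciprocity: 19 ≡ 3 and 21 ≡ 1 (mod 4), so (19/21) = +(21/19).
Reduce top mod 19: now compute (2/19).
Pull out 2: since 19 ≡ 3 (mod 8), (2/19) = -1.
Reached (1/19) = 1. Collecting the sign flips along the way, the symbol is -1.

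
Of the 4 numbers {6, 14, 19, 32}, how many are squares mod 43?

(6/43) = +1 → QR.
(14/43) = +1 → QR.
(19/43) = -1 → non-residue.
(32/43) = -1 → non-residue.
Total quadratic residues among the 4: 2.

2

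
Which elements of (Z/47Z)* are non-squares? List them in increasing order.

5,10,11,13,15,19,20,22,23,26,29,30,31,33,35,38,39,40,41,43,44,45,46

Square k = 1,…,23 (k and 47−k give the same square):
1²=1, 2²=4, 3²=9, 4²=16, 5²=25, 6²=36, 7²≡2, 8²≡17, 9²≡34, 10²≡6, 11²≡27, 12²≡3, 13²≡28, 14²≡8, 15²≡37, 16²≡21, 17²≡7, 18²≡42, 19²≡32, 20²≡24, 21²≡18, 22²≡14, 23²≡12 (mod 47).
The residues are {1, 2, 3, 4, 6, 7, 8, 9, 12, 14, 16, 17, 18, 21, 24, 25, 27, 28, 32, 34, 36, 37, 42}; the non-residues are the remaining 23 nonzero classes.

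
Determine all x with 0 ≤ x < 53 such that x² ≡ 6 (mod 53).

53 ≡ 1 (mod 4), so we find a root by search.
Trying successive values, 18² = 324 ≡ 6 (mod 53). The other root is 53 − 18 = 35.

18, 35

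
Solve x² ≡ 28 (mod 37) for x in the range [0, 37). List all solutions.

18, 19

37 ≡ 1 (mod 4), so we find a root by search.
Trying successive values, 18² = 324 ≡ 28 (mod 37). The other root is 37 − 18 = 19.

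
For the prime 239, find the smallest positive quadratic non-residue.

7

(2/239) = +1, so 2 is a residue.
(3/239) = +1, so 3 is a residue.
(4/239) = +1, so 4 is a residue.
(5/239) = +1, so 5 is a residue.
(6/239) = +1, so 6 is a residue.
(7/239) = −1, so 7 is the smallest positive non-residue mod 239.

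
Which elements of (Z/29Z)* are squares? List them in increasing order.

1, 4, 5, 6, 7, 9, 13, 16, 20, 22, 23, 24, 25, 28

Square k = 1,…,14 (k and 29−k give the same square):
1²=1, 2²=4, 3²=9, 4²=16, 5²=25, 6²≡7, 7²≡20, 8²≡6, 9²≡23, 10²≡13, 11²≡5, 12²≡28, 13²≡24, 14²≡22 (mod 29).
So the quadratic residues mod 29 are {1, 4, 5, 6, 7, 9, 13, 16, 20, 22, 23, 24, 25, 28}.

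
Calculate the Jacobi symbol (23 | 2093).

0

Reciprocity: 23 ≡ 3 and 2093 ≡ 1 (mod 4), so (23/2093) = +(2093/23).
Reduce top mod 23: now compute (0/23).
Top reduces to 0: gcd > 1, so the symbol is 0.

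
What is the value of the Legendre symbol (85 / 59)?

1

First reduce: 85 ≡ 26 (mod 59).
Pull out 2: since 59 ≡ 3 (mod 8), (2/59) = -1.
Reciprocity: 13 ≡ 1 and 59 ≡ 3 (mod 4), so (13/59) = +(59/13).
Reduce top mod 13: now compute (7/13).
Reciprocity: 7 ≡ 3 and 13 ≡ 1 (mod 4), so (7/13) = +(13/7).
Reduce top mod 7: now compute (6/7).
Pull out 2: since 7 ≡ 7 (mod 8), (2/7) = +1.
Reciprocity: 3 ≡ 3 and 7 ≡ 3 (mod 4), so (3/7) = −(7/3).
Reduce top mod 3: now compute (1/3).
Reached (1/3) = 1. Collecting the sign flips along the way, the symbol is +1.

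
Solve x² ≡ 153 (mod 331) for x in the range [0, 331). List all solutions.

Since 331 ≡ 3 (mod 4), a square root of 153 is 153^((331+1)/4) = 153^83 mod 331.
Repeated squaring: 153^2≡239, 153^4≡189, 153^8≡304, 153^16≡67, 153^32≡186, 153^64≡172 (mod 331).
153^83 = 153^(64+16+2+1) ≡ 22 (mod 331).
Check: 22² = 484 ≡ 153 (mod 331). The two roots are 22 and 309.

22, 309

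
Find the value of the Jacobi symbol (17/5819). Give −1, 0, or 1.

Reciprocity: 17 ≡ 1 and 5819 ≡ 3 (mod 4), so (17/5819) = +(5819/17).
Reduce top mod 17: now compute (5/17).
Reciprocity: 5 ≡ 1 and 17 ≡ 1 (mod 4), so (5/17) = +(17/5).
Reduce top mod 5: now compute (2/5).
Pull out 2: since 5 ≡ 5 (mod 8), (2/5) = -1.
Reached (1/5) = 1. Collecting the sign flips along the way, the symbol is -1.

-1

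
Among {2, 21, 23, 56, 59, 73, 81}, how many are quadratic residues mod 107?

3

(2/107) = -1 → non-residue.
(21/107) = -1 → non-residue.
(23/107) = +1 → QR.
(56/107) = +1 → QR.
(59/107) = -1 → non-residue.
(73/107) = -1 → non-residue.
(81/107) = +1 → QR.
Total quadratic residues among the 7: 3.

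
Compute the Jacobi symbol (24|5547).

Pull out 2^3: since 5547 ≡ 3 (mod 8), (2/5547) = -1, so (2/5547)^3 = -1.
Reciprocity: 3 ≡ 3 and 5547 ≡ 3 (mod 4), so (3/5547) = −(5547/3).
Reduce top mod 3: now compute (0/3).
Top reduces to 0: gcd > 1, so the symbol is 0.

0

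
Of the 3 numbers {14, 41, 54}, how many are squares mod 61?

2

(14/61) = +1 → QR.
(41/61) = +1 → QR.
(54/61) = -1 → non-residue.
Total quadratic residues among the 3: 2.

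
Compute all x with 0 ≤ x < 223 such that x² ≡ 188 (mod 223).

100, 123

Since 223 ≡ 3 (mod 4), a square root of 188 is 188^((223+1)/4) = 188^56 mod 223.
Repeated squaring: 188^2≡110, 188^4≡58, 188^8≡19, 188^16≡138, 188^32≡89 (mod 223).
188^56 = 188^(32+16+8) ≡ 100 (mod 223).
Check: 100² = 10000 ≡ 188 (mod 223). The two roots are 100 and 123.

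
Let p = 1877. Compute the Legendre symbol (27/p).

-1

Reciprocity: 27 ≡ 3 and 1877 ≡ 1 (mod 4), so (27/1877) = +(1877/27).
Reduce top mod 27: now compute (14/27).
Pull out 2: since 27 ≡ 3 (mod 8), (2/27) = -1.
Reciprocity: 7 ≡ 3 and 27 ≡ 3 (mod 4), so (7/27) = −(27/7).
Reduce top mod 7: now compute (6/7).
Pull out 2: since 7 ≡ 7 (mod 8), (2/7) = +1.
Reciprocity: 3 ≡ 3 and 7 ≡ 3 (mod 4), so (3/7) = −(7/3).
Reduce top mod 3: now compute (1/3).
Reached (1/3) = 1. Collecting the sign flips along the way, the symbol is -1.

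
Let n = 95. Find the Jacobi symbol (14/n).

-1

Pull out 2: since 95 ≡ 7 (mod 8), (2/95) = +1.
Reciprocity: 7 ≡ 3 and 95 ≡ 3 (mod 4), so (7/95) = −(95/7).
Reduce top mod 7: now compute (4/7).
Pull out 2^2: since 7 ≡ 7 (mod 8), (2/7) = +1, so (2/7)^2 = +1.
Reached (1/7) = 1. Collecting the sign flips along the way, the symbol is -1.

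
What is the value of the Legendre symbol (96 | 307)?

1

Euler's criterion: (96/307) ≡ 96^153 (mod 307).
96^2 ≡ 6 (mod 307)
96^4 ≡ 36 (mod 307)
96^8 ≡ 68 (mod 307)
96^16 ≡ 19 (mod 307)
96^32 ≡ 54 (mod 307)
96^64 ≡ 153 (mod 307)
96^128 ≡ 77 (mod 307)
96^153 = 96^(128+16+8+1) ≡ 1 (mod 307).
Result is 1, so (96/307) = 1.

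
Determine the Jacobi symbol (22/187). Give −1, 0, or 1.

0

Pull out 2: since 187 ≡ 3 (mod 8), (2/187) = -1.
Reciprocity: 11 ≡ 3 and 187 ≡ 3 (mod 4), so (11/187) = −(187/11).
Reduce top mod 11: now compute (0/11).
Top reduces to 0: gcd > 1, so the symbol is 0.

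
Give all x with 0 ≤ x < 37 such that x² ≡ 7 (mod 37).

37 ≡ 1 (mod 4), so we find a root by search.
Trying successive values, 9² = 81 ≡ 7 (mod 37). The other root is 37 − 9 = 28.

9, 28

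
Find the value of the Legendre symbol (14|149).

-1

Euler's criterion: (14/149) ≡ 14^74 (mod 149).
14^2 ≡ 47 (mod 149)
14^4 ≡ 123 (mod 149)
14^8 ≡ 80 (mod 149)
14^16 ≡ 142 (mod 149)
14^32 ≡ 49 (mod 149)
14^64 ≡ 17 (mod 149)
14^74 = 14^(64+8+2) ≡ 148 (mod 149).
Result is 148 ≡ −1, so (14/149) = −1.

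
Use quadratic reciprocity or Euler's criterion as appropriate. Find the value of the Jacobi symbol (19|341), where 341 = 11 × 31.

Reciprocity: 19 ≡ 3 and 341 ≡ 1 (mod 4), so (19/341) = +(341/19).
Reduce top mod 19: now compute (18/19).
Pull out 2: since 19 ≡ 3 (mod 8), (2/19) = -1.
Reciprocity: 9 ≡ 1 and 19 ≡ 3 (mod 4), so (9/19) = +(19/9).
Reduce top mod 9: now compute (1/9).
Reached (1/9) = 1. Collecting the sign flips along the way, the symbol is -1.

-1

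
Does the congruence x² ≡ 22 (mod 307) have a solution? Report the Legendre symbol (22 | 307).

Euler's criterion: (22/307) ≡ 22^153 (mod 307).
22^2 ≡ 177 (mod 307)
22^4 ≡ 15 (mod 307)
22^8 ≡ 225 (mod 307)
22^16 ≡ 277 (mod 307)
22^32 ≡ 286 (mod 307)
22^64 ≡ 134 (mod 307)
22^128 ≡ 150 (mod 307)
22^153 = 22^(128+16+8+1) ≡ 306 (mod 307).
Result is 306 ≡ −1, so (22/307) = −1.

-1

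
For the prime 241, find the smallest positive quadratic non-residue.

7

(2/241) = +1, so 2 is a residue.
(3/241) = +1, so 3 is a residue.
(4/241) = +1, so 4 is a residue.
(5/241) = +1, so 5 is a residue.
(6/241) = +1, so 6 is a residue.
(7/241) = −1, so 7 is the smallest positive non-residue mod 241.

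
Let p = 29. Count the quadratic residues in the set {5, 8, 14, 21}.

1

(5/29) = +1 → QR.
(8/29) = -1 → non-residue.
(14/29) = -1 → non-residue.
(21/29) = -1 → non-residue.
Total quadratic residues among the 4: 1.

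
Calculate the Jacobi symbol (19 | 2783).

Reciprocity: 19 ≡ 3 and 2783 ≡ 3 (mod 4), so (19/2783) = −(2783/19).
Reduce top mod 19: now compute (9/19).
Reciprocity: 9 ≡ 1 and 19 ≡ 3 (mod 4), so (9/19) = +(19/9).
Reduce top mod 9: now compute (1/9).
Reached (1/9) = 1. Collecting the sign flips along the way, the symbol is -1.

-1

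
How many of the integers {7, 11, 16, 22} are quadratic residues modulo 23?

1

(7/23) = -1 → non-residue.
(11/23) = -1 → non-residue.
(16/23) = +1 → QR.
(22/23) = -1 → non-residue.
Total quadratic residues among the 4: 1.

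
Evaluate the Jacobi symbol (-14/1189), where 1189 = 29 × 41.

First reduce: -14 ≡ 1175 (mod 1189).
Reciprocity: 1175 ≡ 3 and 1189 ≡ 1 (mod 4), so (1175/1189) = +(1189/1175).
Reduce top mod 1175: now compute (14/1175).
Pull out 2: since 1175 ≡ 7 (mod 8), (2/1175) = +1.
Reciprocity: 7 ≡ 3 and 1175 ≡ 3 (mod 4), so (7/1175) = −(1175/7).
Reduce top mod 7: now compute (6/7).
Pull out 2: since 7 ≡ 7 (mod 8), (2/7) = +1.
Reciprocity: 3 ≡ 3 and 7 ≡ 3 (mod 4), so (3/7) = −(7/3).
Reduce top mod 3: now compute (1/3).
Reached (1/3) = 1. Collecting the sign flips along the way, the symbol is +1.

1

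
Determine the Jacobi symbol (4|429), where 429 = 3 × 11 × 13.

1

Pull out 2^2: since 429 ≡ 5 (mod 8), (2/429) = -1, so (2/429)^2 = +1.
Reached (1/429) = 1. Collecting the sign flips along the way, the symbol is +1.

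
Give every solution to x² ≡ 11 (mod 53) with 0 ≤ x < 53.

8, 45

53 ≡ 1 (mod 4), so we find a root by search.
Trying successive values, 8² = 64 ≡ 11 (mod 53). The other root is 53 − 8 = 45.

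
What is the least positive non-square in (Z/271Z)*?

(2/271) = +1, so 2 is a residue.
(3/271) = −1, so 3 is the smallest positive non-residue mod 271.

3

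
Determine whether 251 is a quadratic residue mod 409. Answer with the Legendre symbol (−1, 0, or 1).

-1

Reciprocity: 251 ≡ 3 and 409 ≡ 1 (mod 4), so (251/409) = +(409/251).
Reduce top mod 251: now compute (158/251).
Pull out 2: since 251 ≡ 3 (mod 8), (2/251) = -1.
Reciprocity: 79 ≡ 3 and 251 ≡ 3 (mod 4), so (79/251) = −(251/79).
Reduce top mod 79: now compute (14/79).
Pull out 2: since 79 ≡ 7 (mod 8), (2/79) = +1.
Reciprocity: 7 ≡ 3 and 79 ≡ 3 (mod 4), so (7/79) = −(79/7).
Reduce top mod 7: now compute (2/7).
Pull out 2: since 7 ≡ 7 (mod 8), (2/7) = +1.
Reached (1/7) = 1. Collecting the sign flips along the way, the symbol is -1.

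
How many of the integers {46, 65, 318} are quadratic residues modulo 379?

0

(46/379) = -1 → non-residue.
(65/379) = -1 → non-residue.
(318/379) = -1 → non-residue.
Total quadratic residues among the 3: 0.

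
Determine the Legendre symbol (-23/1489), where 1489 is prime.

First reduce: -23 ≡ 1466 (mod 1489).
Pull out 2: since 1489 ≡ 1 (mod 8), (2/1489) = +1.
Reciprocity: 733 ≡ 1 and 1489 ≡ 1 (mod 4), so (733/1489) = +(1489/733).
Reduce top mod 733: now compute (23/733).
Reciprocity: 23 ≡ 3 and 733 ≡ 1 (mod 4), so (23/733) = +(733/23).
Reduce top mod 23: now compute (20/23).
Pull out 2^2: since 23 ≡ 7 (mod 8), (2/23) = +1, so (2/23)^2 = +1.
Reciprocity: 5 ≡ 1 and 23 ≡ 3 (mod 4), so (5/23) = +(23/5).
Reduce top mod 5: now compute (3/5).
Reciprocity: 3 ≡ 3 and 5 ≡ 1 (mod 4), so (3/5) = +(5/3).
Reduce top mod 3: now compute (2/3).
Pull out 2: since 3 ≡ 3 (mod 8), (2/3) = -1.
Reached (1/3) = 1. Collecting the sign flips along the way, the symbol is -1.

-1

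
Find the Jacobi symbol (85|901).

0

Reciprocity: 85 ≡ 1 and 901 ≡ 1 (mod 4), so (85/901) = +(901/85).
Reduce top mod 85: now compute (51/85).
Reciprocity: 51 ≡ 3 and 85 ≡ 1 (mod 4), so (51/85) = +(85/51).
Reduce top mod 51: now compute (34/51).
Pull out 2: since 51 ≡ 3 (mod 8), (2/51) = -1.
Reciprocity: 17 ≡ 1 and 51 ≡ 3 (mod 4), so (17/51) = +(51/17).
Reduce top mod 17: now compute (0/17).
Top reduces to 0: gcd > 1, so the symbol is 0.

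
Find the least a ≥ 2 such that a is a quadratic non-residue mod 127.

(2/127) = +1, so 2 is a residue.
(3/127) = −1, so 3 is the smallest positive non-residue mod 127.

3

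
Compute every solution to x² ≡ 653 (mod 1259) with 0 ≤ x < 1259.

410, 849

Since 1259 ≡ 3 (mod 4), a square root of 653 is 653^((1259+1)/4) = 653^315 mod 1259.
Repeated squaring: 653^2≡867, 653^4≡66, 653^8≡579, 653^16≡347, 653^32≡804, 653^64≡549, 653^128≡500, 653^256≡718 (mod 1259).
653^315 = 653^(256+32+16+8+2+1) ≡ 410 (mod 1259).
Check: 410² = 168100 ≡ 653 (mod 1259). The two roots are 410 and 849.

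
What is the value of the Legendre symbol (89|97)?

1

Euler's criterion: (89/97) ≡ 89^48 (mod 97).
89^2 ≡ 64 (mod 97)
89^4 ≡ 22 (mod 97)
89^8 ≡ 96 (mod 97)
89^16 ≡ 1 (mod 97)
89^32 ≡ 1 (mod 97)
89^48 = 89^(32+16) ≡ 1 (mod 97).
Result is 1, so (89/97) = 1.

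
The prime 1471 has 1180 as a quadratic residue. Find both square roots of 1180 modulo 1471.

707, 764

Since 1471 ≡ 3 (mod 4), a square root of 1180 is 1180^((1471+1)/4) = 1180^368 mod 1471.
Repeated squaring: 1180^2≡834, 1180^4≡1244, 1180^8≡44, 1180^16≡465, 1180^32≡1459, 1180^64≡144, 1180^128≡142, 1180^256≡1041 (mod 1471).
1180^368 = 1180^(256+64+32+16) ≡ 707 (mod 1471).
Check: 707² = 499849 ≡ 1180 (mod 1471). The two roots are 707 and 764.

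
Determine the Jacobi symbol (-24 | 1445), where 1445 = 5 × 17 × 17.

1

First reduce: -24 ≡ 1421 (mod 1445).
Reciprocity: 1421 ≡ 1 and 1445 ≡ 1 (mod 4), so (1421/1445) = +(1445/1421).
Reduce top mod 1421: now compute (24/1421).
Pull out 2^3: since 1421 ≡ 5 (mod 8), (2/1421) = -1, so (2/1421)^3 = -1.
Reciprocity: 3 ≡ 3 and 1421 ≡ 1 (mod 4), so (3/1421) = +(1421/3).
Reduce top mod 3: now compute (2/3).
Pull out 2: since 3 ≡ 3 (mod 8), (2/3) = -1.
Reached (1/3) = 1. Collecting the sign flips along the way, the symbol is +1.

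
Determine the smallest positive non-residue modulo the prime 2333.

(2/2333) = −1, so 2 is the smallest positive non-residue mod 2333.

2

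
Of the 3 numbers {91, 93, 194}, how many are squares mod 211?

2

(91/211) = -1 → non-residue.
(93/211) = +1 → QR.
(194/211) = +1 → QR.
Total quadratic residues among the 3: 2.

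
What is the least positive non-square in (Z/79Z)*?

(2/79) = +1, so 2 is a residue.
(3/79) = −1, so 3 is the smallest positive non-residue mod 79.

3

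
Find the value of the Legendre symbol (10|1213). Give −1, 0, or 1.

Pull out 2: since 1213 ≡ 5 (mod 8), (2/1213) = -1.
Reciprocity: 5 ≡ 1 and 1213 ≡ 1 (mod 4), so (5/1213) = +(1213/5).
Reduce top mod 5: now compute (3/5).
Reciprocity: 3 ≡ 3 and 5 ≡ 1 (mod 4), so (3/5) = +(5/3).
Reduce top mod 3: now compute (2/3).
Pull out 2: since 3 ≡ 3 (mod 8), (2/3) = -1.
Reached (1/3) = 1. Collecting the sign flips along the way, the symbol is +1.

1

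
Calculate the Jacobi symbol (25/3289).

1

Reciprocity: 25 ≡ 1 and 3289 ≡ 1 (mod 4), so (25/3289) = +(3289/25).
Reduce top mod 25: now compute (14/25).
Pull out 2: since 25 ≡ 1 (mod 8), (2/25) = +1.
Reciprocity: 7 ≡ 3 and 25 ≡ 1 (mod 4), so (7/25) = +(25/7).
Reduce top mod 7: now compute (4/7).
Pull out 2^2: since 7 ≡ 7 (mod 8), (2/7) = +1, so (2/7)^2 = +1.
Reached (1/7) = 1. Collecting the sign flips along the way, the symbol is +1.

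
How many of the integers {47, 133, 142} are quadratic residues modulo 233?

2

(47/233) = -1 → non-residue.
(133/233) = +1 → QR.
(142/233) = +1 → QR.
Total quadratic residues among the 3: 2.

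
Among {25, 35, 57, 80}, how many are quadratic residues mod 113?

(25/113) = +1 → QR.
(35/113) = -1 → non-residue.
(57/113) = +1 → QR.
(80/113) = -1 → non-residue.
Total quadratic residues among the 4: 2.

2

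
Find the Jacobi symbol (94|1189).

Pull out 2: since 1189 ≡ 5 (mod 8), (2/1189) = -1.
Reciprocity: 47 ≡ 3 and 1189 ≡ 1 (mod 4), so (47/1189) = +(1189/47).
Reduce top mod 47: now compute (14/47).
Pull out 2: since 47 ≡ 7 (mod 8), (2/47) = +1.
Reciprocity: 7 ≡ 3 and 47 ≡ 3 (mod 4), so (7/47) = −(47/7).
Reduce top mod 7: now compute (5/7).
Reciprocity: 5 ≡ 1 and 7 ≡ 3 (mod 4), so (5/7) = +(7/5).
Reduce top mod 5: now compute (2/5).
Pull out 2: since 5 ≡ 5 (mod 8), (2/5) = -1.
Reached (1/5) = 1. Collecting the sign flips along the way, the symbol is -1.

-1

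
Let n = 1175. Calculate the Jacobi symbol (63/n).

Reciprocity: 63 ≡ 3 and 1175 ≡ 3 (mod 4), so (63/1175) = −(1175/63).
Reduce top mod 63: now compute (41/63).
Reciprocity: 41 ≡ 1 and 63 ≡ 3 (mod 4), so (41/63) = +(63/41).
Reduce top mod 41: now compute (22/41).
Pull out 2: since 41 ≡ 1 (mod 8), (2/41) = +1.
Reciprocity: 11 ≡ 3 and 41 ≡ 1 (mod 4), so (11/41) = +(41/11).
Reduce top mod 11: now compute (8/11).
Pull out 2^3: since 11 ≡ 3 (mod 8), (2/11) = -1, so (2/11)^3 = -1.
Reached (1/11) = 1. Collecting the sign flips along the way, the symbol is +1.

1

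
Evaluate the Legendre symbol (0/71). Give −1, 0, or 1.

Top reduces to 0: gcd > 1, so the symbol is 0.

0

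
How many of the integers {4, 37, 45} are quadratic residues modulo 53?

(4/53) = +1 → QR.
(37/53) = +1 → QR.
(45/53) = -1 → non-residue.
Total quadratic residues among the 3: 2.

2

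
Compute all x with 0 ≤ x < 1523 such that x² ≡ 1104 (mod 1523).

Since 1523 ≡ 3 (mod 4), a square root of 1104 is 1104^((1523+1)/4) = 1104^381 mod 1523.
Repeated squaring: 1104^2≡416, 1104^4≡957, 1104^8≡526, 1104^16≡1013, 1104^32≡1190, 1104^64≡1233, 1104^128≡335, 1104^256≡1046 (mod 1523).
1104^381 = 1104^(256+64+32+16+8+4+1) ≡ 1036 (mod 1523).
Check: 1036² = 1073296 ≡ 1104 (mod 1523). The two roots are 487 and 1036.

487, 1036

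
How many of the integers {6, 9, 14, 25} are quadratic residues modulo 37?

(6/37) = -1 → non-residue.
(9/37) = +1 → QR.
(14/37) = -1 → non-residue.
(25/37) = +1 → QR.
Total quadratic residues among the 4: 2.

2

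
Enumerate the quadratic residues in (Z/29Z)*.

Square k = 1,…,14 (k and 29−k give the same square):
1²=1, 2²=4, 3²=9, 4²=16, 5²=25, 6²≡7, 7²≡20, 8²≡6, 9²≡23, 10²≡13, 11²≡5, 12²≡28, 13²≡24, 14²≡22 (mod 29).
So the quadratic residues mod 29 are {1, 4, 5, 6, 7, 9, 13, 16, 20, 22, 23, 24, 25, 28}.

1,4,5,6,7,9,13,16,20,22,23,24,25,28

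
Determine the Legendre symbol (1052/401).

1

Euler's criterion: (1052/401) ≡ 250^200 (mod 401).
250^2 ≡ 345 (mod 401)
250^4 ≡ 329 (mod 401)
250^8 ≡ 372 (mod 401)
250^16 ≡ 39 (mod 401)
250^32 ≡ 318 (mod 401)
250^64 ≡ 72 (mod 401)
250^128 ≡ 372 (mod 401)
250^200 = 250^(128+64+8) ≡ 1 (mod 401).
Result is 1, so (1052/401) = 1.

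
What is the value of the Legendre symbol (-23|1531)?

1

First reduce: -23 ≡ 1508 (mod 1531).
Pull out 2^2: since 1531 ≡ 3 (mod 8), (2/1531) = -1, so (2/1531)^2 = +1.
Reciprocity: 377 ≡ 1 and 1531 ≡ 3 (mod 4), so (377/1531) = +(1531/377).
Reduce top mod 377: now compute (23/377).
Reciprocity: 23 ≡ 3 and 377 ≡ 1 (mod 4), so (23/377) = +(377/23).
Reduce top mod 23: now compute (9/23).
Reciprocity: 9 ≡ 1 and 23 ≡ 3 (mod 4), so (9/23) = +(23/9).
Reduce top mod 9: now compute (5/9).
Reciprocity: 5 ≡ 1 and 9 ≡ 1 (mod 4), so (5/9) = +(9/5).
Reduce top mod 5: now compute (4/5).
Pull out 2^2: since 5 ≡ 5 (mod 8), (2/5) = -1, so (2/5)^2 = +1.
Reached (1/5) = 1. Collecting the sign flips along the way, the symbol is +1.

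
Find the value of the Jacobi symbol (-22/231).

0

First reduce: -22 ≡ 209 (mod 231).
Reciprocity: 209 ≡ 1 and 231 ≡ 3 (mod 4), so (209/231) = +(231/209).
Reduce top mod 209: now compute (22/209).
Pull out 2: since 209 ≡ 1 (mod 8), (2/209) = +1.
Reciprocity: 11 ≡ 3 and 209 ≡ 1 (mod 4), so (11/209) = +(209/11).
Reduce top mod 11: now compute (0/11).
Top reduces to 0: gcd > 1, so the symbol is 0.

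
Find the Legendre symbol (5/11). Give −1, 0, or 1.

Reciprocity: 5 ≡ 1 and 11 ≡ 3 (mod 4), so (5/11) = +(11/5).
Reduce top mod 5: now compute (1/5).
Reached (1/5) = 1. Collecting the sign flips along the way, the symbol is +1.

1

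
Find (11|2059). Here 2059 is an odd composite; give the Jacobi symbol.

1

Reciprocity: 11 ≡ 3 and 2059 ≡ 3 (mod 4), so (11/2059) = −(2059/11).
Reduce top mod 11: now compute (2/11).
Pull out 2: since 11 ≡ 3 (mod 8), (2/11) = -1.
Reached (1/11) = 1. Collecting the sign flips along the way, the symbol is +1.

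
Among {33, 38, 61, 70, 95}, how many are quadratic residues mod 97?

4

(33/97) = +1 → QR.
(38/97) = -1 → non-residue.
(61/97) = +1 → QR.
(70/97) = +1 → QR.
(95/97) = +1 → QR.
Total quadratic residues among the 5: 4.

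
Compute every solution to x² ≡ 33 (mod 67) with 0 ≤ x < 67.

Since 67 ≡ 3 (mod 4), a square root of 33 is 33^((67+1)/4) = 33^17 mod 67.
Repeated squaring: 33^2≡17, 33^4≡21, 33^8≡39, 33^16≡47 (mod 67).
33^17 = 33^(16+1) ≡ 10 (mod 67).
Check: 10² = 100 ≡ 33 (mod 67). The two roots are 10 and 57.

10, 57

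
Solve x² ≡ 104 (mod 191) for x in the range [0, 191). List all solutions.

Since 191 ≡ 3 (mod 4), a square root of 104 is 104^((191+1)/4) = 104^48 mod 191.
Repeated squaring: 104^2≡120, 104^4≡75, 104^8≡86, 104^16≡138, 104^32≡135 (mod 191).
104^48 = 104^(32+16) ≡ 103 (mod 191).
Check: 103² = 10609 ≡ 104 (mod 191). The two roots are 88 and 103.

88, 103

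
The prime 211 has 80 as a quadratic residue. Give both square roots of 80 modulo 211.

49, 162

Since 211 ≡ 3 (mod 4), a square root of 80 is 80^((211+1)/4) = 80^53 mod 211.
Repeated squaring: 80^2≡70, 80^4≡47, 80^8≡99, 80^16≡95, 80^32≡163 (mod 211).
80^53 = 80^(32+16+4+1) ≡ 49 (mod 211).
Check: 49² = 2401 ≡ 80 (mod 211). The two roots are 49 and 162.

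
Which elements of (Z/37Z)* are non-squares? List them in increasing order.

2, 5, 6, 8, 13, 14, 15, 17, 18, 19, 20, 22, 23, 24, 29, 31, 32, 35

Square k = 1,…,18 (k and 37−k give the same square):
1²=1, 2²=4, 3²=9, 4²=16, 5²=25, 6²=36, 7²≡12, 8²≡27, 9²≡7, 10²≡26, 11²≡10, 12²≡33, 13²≡21, 14²≡11, 15²≡3, 16²≡34, 17²≡30, 18²≡28 (mod 37).
The residues are {1, 3, 4, 7, 9, 10, 11, 12, 16, 21, 25, 26, 27, 28, 30, 33, 34, 36}; the non-residues are the remaining 18 nonzero classes.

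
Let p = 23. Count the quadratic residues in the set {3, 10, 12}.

(3/23) = +1 → QR.
(10/23) = -1 → non-residue.
(12/23) = +1 → QR.
Total quadratic residues among the 3: 2.

2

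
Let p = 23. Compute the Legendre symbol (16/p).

Euler's criterion: (16/23) ≡ 16^11 (mod 23).
16^2 ≡ 3 (mod 23)
16^4 ≡ 9 (mod 23)
16^8 ≡ 12 (mod 23)
16^11 = 16^(8+2+1) ≡ 1 (mod 23).
Result is 1, so (16/23) = 1.

1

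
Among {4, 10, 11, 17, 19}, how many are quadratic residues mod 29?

1

(4/29) = +1 → QR.
(10/29) = -1 → non-residue.
(11/29) = -1 → non-residue.
(17/29) = -1 → non-residue.
(19/29) = -1 → non-residue.
Total quadratic residues among the 5: 1.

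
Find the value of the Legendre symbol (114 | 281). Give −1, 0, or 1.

Euler's criterion: (114/281) ≡ 114^140 (mod 281).
114^2 ≡ 70 (mod 281)
114^4 ≡ 123 (mod 281)
114^8 ≡ 236 (mod 281)
114^16 ≡ 58 (mod 281)
114^32 ≡ 273 (mod 281)
114^64 ≡ 64 (mod 281)
114^128 ≡ 162 (mod 281)
114^140 = 114^(128+8+4) ≡ 1 (mod 281).
Result is 1, so (114/281) = 1.

1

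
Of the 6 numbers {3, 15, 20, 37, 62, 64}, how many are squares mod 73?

(3/73) = +1 → QR.
(15/73) = -1 → non-residue.
(20/73) = -1 → non-residue.
(37/73) = +1 → QR.
(62/73) = -1 → non-residue.
(64/73) = +1 → QR.
Total quadratic residues among the 6: 3.

3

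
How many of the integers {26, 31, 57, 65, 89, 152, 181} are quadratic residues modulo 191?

2

(26/191) = +1 → QR.
(31/191) = -1 → non-residue.
(57/191) = -1 → non-residue.
(65/191) = +1 → QR.
(89/191) = -1 → non-residue.
(152/191) = -1 → non-residue.
(181/191) = -1 → non-residue.
Total quadratic residues among the 7: 2.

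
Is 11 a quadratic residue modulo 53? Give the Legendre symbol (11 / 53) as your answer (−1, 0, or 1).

1

Reciprocity: 11 ≡ 3 and 53 ≡ 1 (mod 4), so (11/53) = +(53/11).
Reduce top mod 11: now compute (9/11).
Reciprocity: 9 ≡ 1 and 11 ≡ 3 (mod 4), so (9/11) = +(11/9).
Reduce top mod 9: now compute (2/9).
Pull out 2: since 9 ≡ 1 (mod 8), (2/9) = +1.
Reached (1/9) = 1. Collecting the sign flips along the way, the symbol is +1.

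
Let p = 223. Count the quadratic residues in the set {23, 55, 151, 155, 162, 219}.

2

(23/223) = -1 → non-residue.
(55/223) = +1 → QR.
(151/223) = -1 → non-residue.
(155/223) = -1 → non-residue.
(162/223) = +1 → QR.
(219/223) = -1 → non-residue.
Total quadratic residues among the 6: 2.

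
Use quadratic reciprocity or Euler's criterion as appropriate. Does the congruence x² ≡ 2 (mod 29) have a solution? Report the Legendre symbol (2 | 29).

Pull out 2: since 29 ≡ 5 (mod 8), (2/29) = -1.
Reached (1/29) = 1. Collecting the sign flips along the way, the symbol is -1.

-1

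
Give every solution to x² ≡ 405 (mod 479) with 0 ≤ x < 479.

198, 281

Since 479 ≡ 3 (mod 4), a square root of 405 is 405^((479+1)/4) = 405^120 mod 479.
Repeated squaring: 405^2≡207, 405^4≡218, 405^8≡103, 405^16≡71, 405^32≡251, 405^64≡252 (mod 479).
405^120 = 405^(64+32+16+8) ≡ 198 (mod 479).
Check: 198² = 39204 ≡ 405 (mod 479). The two roots are 198 and 281.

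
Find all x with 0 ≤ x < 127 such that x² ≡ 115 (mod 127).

Since 127 ≡ 3 (mod 4), a square root of 115 is 115^((127+1)/4) = 115^32 mod 127.
Repeated squaring: 115^2≡17, 115^4≡35, 115^8≡82, 115^16≡120, 115^32≡49 (mod 127).
115^32 = 115^(32) ≡ 49 (mod 127).
Check: 49² = 2401 ≡ 115 (mod 127). The two roots are 49 and 78.

49, 78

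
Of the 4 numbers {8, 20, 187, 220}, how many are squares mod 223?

(8/223) = +1 → QR.
(20/223) = -1 → non-residue.
(187/223) = -1 → non-residue.
(220/223) = +1 → QR.
Total quadratic residues among the 4: 2.

2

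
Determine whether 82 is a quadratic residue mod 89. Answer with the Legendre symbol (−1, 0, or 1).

Pull out 2: since 89 ≡ 1 (mod 8), (2/89) = +1.
Reciprocity: 41 ≡ 1 and 89 ≡ 1 (mod 4), so (41/89) = +(89/41).
Reduce top mod 41: now compute (7/41).
Reciprocity: 7 ≡ 3 and 41 ≡ 1 (mod 4), so (7/41) = +(41/7).
Reduce top mod 7: now compute (6/7).
Pull out 2: since 7 ≡ 7 (mod 8), (2/7) = +1.
Reciprocity: 3 ≡ 3 and 7 ≡ 3 (mod 4), so (3/7) = −(7/3).
Reduce top mod 3: now compute (1/3).
Reached (1/3) = 1. Collecting the sign flips along the way, the symbol is -1.

-1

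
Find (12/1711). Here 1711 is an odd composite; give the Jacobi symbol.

-1

Pull out 2^2: since 1711 ≡ 7 (mod 8), (2/1711) = +1, so (2/1711)^2 = +1.
Reciprocity: 3 ≡ 3 and 1711 ≡ 3 (mod 4), so (3/1711) = −(1711/3).
Reduce top mod 3: now compute (1/3).
Reached (1/3) = 1. Collecting the sign flips along the way, the symbol is -1.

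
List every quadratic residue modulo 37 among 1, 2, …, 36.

1,3,4,7,9,10,11,12,16,21,25,26,27,28,30,33,34,36

Square k = 1,…,18 (k and 37−k give the same square):
1²=1, 2²=4, 3²=9, 4²=16, 5²=25, 6²=36, 7²≡12, 8²≡27, 9²≡7, 10²≡26, 11²≡10, 12²≡33, 13²≡21, 14²≡11, 15²≡3, 16²≡34, 17²≡30, 18²≡28 (mod 37).
So the quadratic residues mod 37 are {1, 3, 4, 7, 9, 10, 11, 12, 16, 21, 25, 26, 27, 28, 30, 33, 34, 36}.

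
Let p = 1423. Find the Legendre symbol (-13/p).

1

First reduce: -13 ≡ 1410 (mod 1423).
Pull out 2: since 1423 ≡ 7 (mod 8), (2/1423) = +1.
Reciprocity: 705 ≡ 1 and 1423 ≡ 3 (mod 4), so (705/1423) = +(1423/705).
Reduce top mod 705: now compute (13/705).
Reciprocity: 13 ≡ 1 and 705 ≡ 1 (mod 4), so (13/705) = +(705/13).
Reduce top mod 13: now compute (3/13).
Reciprocity: 3 ≡ 3 and 13 ≡ 1 (mod 4), so (3/13) = +(13/3).
Reduce top mod 3: now compute (1/3).
Reached (1/3) = 1. Collecting the sign flips along the way, the symbol is +1.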